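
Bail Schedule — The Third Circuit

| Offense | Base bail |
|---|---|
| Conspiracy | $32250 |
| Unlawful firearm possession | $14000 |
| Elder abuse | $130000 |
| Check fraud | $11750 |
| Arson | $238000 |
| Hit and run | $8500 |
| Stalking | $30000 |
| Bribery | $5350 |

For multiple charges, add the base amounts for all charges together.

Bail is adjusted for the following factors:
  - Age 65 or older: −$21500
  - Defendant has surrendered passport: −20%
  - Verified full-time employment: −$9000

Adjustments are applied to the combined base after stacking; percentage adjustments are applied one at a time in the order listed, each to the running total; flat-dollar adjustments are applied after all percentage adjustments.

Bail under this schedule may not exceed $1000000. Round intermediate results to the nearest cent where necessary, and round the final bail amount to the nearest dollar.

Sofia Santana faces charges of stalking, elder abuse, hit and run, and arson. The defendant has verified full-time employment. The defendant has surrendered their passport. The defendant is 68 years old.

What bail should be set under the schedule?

$294700

Base amounts from the schedule: stalking $30000; elder abuse $130000; hit and run $8500; arson $238000.
Stacking rule: sum of all bases. $30000 + $130000 + $8500 + $238000 = $406500.
Defendant has surrendered passport (−20%): $406500 × 0.8 = $325200.
Age 65 or older (−$21500 flat): $325200 − $21500 = $303700.
Verified full-time employment (−$9000 flat): $303700 − $9000 = $294700.
$294700 is within the $1000000 maximum.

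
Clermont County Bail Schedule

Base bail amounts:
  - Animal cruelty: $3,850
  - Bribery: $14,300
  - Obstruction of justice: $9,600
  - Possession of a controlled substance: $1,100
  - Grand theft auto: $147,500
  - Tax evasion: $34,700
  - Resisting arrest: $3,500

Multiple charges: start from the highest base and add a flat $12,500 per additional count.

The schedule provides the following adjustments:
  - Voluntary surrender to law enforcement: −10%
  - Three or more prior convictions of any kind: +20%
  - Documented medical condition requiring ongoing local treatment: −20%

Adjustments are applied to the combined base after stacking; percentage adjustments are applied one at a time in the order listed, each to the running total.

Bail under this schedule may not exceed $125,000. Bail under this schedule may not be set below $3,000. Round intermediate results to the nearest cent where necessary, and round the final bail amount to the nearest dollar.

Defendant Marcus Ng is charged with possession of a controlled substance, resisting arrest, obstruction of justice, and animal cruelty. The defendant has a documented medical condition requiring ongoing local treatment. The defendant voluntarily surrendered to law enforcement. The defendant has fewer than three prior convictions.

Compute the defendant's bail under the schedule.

$33,912

Base amounts from the schedule: possession of a controlled substance $1,100; resisting arrest $3,500; obstruction of justice $9,600; animal cruelty $3,850.
Stacking rule: highest base plus $12,500 per additional charge. Highest is obstruction of justice at $9,600; 3 additional charges → +$37,500. Combined base = $47,100.
Voluntary surrender to law enforcement (−10%): $47,100 × 0.9 = $42,390.
Documented medical condition requiring ongoing local treatment (−20%): $42,390 × 0.8 = $33,912.
$33,912 is within the $125,000 maximum.
$33,912 is at or above the $3,000 minimum.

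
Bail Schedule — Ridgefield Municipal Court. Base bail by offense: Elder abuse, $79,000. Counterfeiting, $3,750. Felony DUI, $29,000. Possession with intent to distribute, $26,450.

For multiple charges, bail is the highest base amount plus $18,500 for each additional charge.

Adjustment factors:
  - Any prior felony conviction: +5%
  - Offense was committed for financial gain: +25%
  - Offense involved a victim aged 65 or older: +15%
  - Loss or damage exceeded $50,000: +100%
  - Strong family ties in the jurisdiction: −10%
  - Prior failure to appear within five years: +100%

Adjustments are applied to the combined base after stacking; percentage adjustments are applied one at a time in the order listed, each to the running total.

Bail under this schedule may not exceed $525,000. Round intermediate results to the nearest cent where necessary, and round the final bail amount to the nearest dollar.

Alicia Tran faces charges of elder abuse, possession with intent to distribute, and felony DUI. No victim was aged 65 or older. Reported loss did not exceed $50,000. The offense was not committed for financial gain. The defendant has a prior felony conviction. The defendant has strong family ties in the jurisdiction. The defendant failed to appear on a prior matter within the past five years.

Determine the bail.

Base amounts from the schedule: elder abuse $79,000; possession with intent to distribute $26,450; felony DUI $29,000.
Stacking rule: highest base plus $18,500 per additional charge. Highest is elder abuse at $79,000; 2 additional charges → +$37,000. Combined base = $116,000.
Any prior felony conviction (+5%): $116,000 × 1.05 = $121,800.
Strong family ties in the jurisdiction (−10%): $121,800 × 0.9 = $109,620.
Prior failure to appear within five years (+100%): $109,620 × 2 = $219,240.
$219,240 is within the $525,000 maximum.

$219,240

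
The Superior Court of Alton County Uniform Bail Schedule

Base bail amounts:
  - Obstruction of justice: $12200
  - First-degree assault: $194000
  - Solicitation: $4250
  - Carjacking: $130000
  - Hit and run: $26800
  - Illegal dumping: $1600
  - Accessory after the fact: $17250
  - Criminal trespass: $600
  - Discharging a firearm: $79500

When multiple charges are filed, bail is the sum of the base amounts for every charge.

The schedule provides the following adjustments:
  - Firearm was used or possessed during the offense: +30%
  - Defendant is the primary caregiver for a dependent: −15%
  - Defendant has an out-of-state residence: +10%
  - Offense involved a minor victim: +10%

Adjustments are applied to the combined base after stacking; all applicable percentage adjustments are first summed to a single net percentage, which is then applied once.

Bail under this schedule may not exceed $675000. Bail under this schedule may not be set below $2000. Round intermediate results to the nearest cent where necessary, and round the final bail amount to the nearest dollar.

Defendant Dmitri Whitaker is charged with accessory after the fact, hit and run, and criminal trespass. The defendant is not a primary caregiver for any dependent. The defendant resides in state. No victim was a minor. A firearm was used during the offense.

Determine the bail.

Base amounts from the schedule: accessory after the fact $17250; hit and run $26800; criminal trespass $600.
Stacking rule: sum of all bases. $17250 + $26800 + $600 = $44650.
Firearm was used or possessed during the offense (+30%): $44650 × 1.3 = $58045.
$58045 is within the $675000 maximum.
$58045 is at or above the $2000 minimum.

$58045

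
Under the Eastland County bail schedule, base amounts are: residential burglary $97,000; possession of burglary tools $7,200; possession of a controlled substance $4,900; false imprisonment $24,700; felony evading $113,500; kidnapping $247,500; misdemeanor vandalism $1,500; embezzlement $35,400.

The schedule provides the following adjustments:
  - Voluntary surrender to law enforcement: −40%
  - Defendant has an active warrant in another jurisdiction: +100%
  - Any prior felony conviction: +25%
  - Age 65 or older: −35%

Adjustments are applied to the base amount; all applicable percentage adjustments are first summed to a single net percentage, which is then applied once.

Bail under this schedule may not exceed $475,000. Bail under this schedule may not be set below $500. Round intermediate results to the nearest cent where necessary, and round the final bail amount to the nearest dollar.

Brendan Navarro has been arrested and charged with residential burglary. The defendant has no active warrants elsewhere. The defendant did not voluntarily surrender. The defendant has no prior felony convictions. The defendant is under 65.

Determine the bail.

Base amounts from the schedule: residential burglary $97,000.
Single charge. Combined base = $97,000.
No adjustment factors apply to this defendant.
$97,000 is within the $475,000 maximum.
$97,000 is at or above the $500 minimum.

$97,000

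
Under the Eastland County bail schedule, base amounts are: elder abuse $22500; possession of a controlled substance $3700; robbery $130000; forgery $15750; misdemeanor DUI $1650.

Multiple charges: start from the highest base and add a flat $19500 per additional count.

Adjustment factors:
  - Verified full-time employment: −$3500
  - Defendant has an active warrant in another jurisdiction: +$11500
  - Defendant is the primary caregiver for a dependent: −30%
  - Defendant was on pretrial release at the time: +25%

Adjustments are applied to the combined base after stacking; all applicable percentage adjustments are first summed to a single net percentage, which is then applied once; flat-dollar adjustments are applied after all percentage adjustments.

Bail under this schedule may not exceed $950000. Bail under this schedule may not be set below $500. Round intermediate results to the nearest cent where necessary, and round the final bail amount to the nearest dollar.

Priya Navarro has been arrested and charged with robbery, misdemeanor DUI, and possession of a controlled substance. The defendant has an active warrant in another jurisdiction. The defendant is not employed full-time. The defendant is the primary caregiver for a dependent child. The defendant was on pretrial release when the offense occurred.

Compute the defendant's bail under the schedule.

Base amounts from the schedule: robbery $130000; misdemeanor DUI $1650; possession of a controlled substance $3700.
Stacking rule: highest base plus $19500 per additional charge. Highest is robbery at $130000; 2 additional charges → +$39000. Combined base = $169000.
Net percentage adjustment: −30% +25% = −5%. $169000 × 0.95 = $160550.
Defendant has an active warrant in another jurisdiction (+$11500 flat): $160550 + $11500 = $172050.
$172050 is within the $950000 maximum.
$172050 is at or above the $500 minimum.

$172050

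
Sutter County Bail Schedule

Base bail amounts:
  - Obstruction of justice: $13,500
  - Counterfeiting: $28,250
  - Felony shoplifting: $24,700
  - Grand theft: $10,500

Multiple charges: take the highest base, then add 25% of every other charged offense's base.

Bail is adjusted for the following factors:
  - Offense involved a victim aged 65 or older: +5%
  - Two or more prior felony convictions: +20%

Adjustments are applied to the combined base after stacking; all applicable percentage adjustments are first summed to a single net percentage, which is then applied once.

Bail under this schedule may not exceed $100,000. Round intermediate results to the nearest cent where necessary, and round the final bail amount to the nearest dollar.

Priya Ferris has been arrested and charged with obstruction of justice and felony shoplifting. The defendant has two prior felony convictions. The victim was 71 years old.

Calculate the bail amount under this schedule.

$35,094

Base amounts from the schedule: obstruction of justice $13,500; felony shoplifting $24,700.
Stacking rule: highest base plus 25% of each additional charge. Highest is felony shoplifting at $24,700. Additional: $13,500 × 25% = $3,375. Combined base = $24,700 + $3,375 = $28,075.
Net percentage adjustment: +5% +20% = +25%. $28,075 × 1.25 = $35,093.75.
$35,093.75 is within the $100,000 maximum.
Rounded to the nearest dollar: $35,094.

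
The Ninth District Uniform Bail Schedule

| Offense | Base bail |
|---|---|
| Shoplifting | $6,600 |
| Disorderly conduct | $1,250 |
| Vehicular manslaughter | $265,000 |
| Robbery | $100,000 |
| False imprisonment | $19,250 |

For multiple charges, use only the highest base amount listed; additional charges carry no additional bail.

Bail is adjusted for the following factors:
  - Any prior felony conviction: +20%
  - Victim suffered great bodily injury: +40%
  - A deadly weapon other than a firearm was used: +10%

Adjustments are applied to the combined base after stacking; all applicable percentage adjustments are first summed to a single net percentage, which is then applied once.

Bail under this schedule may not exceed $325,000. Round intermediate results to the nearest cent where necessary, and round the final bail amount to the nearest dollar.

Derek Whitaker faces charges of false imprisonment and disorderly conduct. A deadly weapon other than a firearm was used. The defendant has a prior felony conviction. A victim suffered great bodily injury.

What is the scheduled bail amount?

$32,725

Base amounts from the schedule: false imprisonment $19,250; disorderly conduct $1,250.
Stacking rule: use the highest base only. Highest is false imprisonment at $19,250. Combined base = $19,250.
Net percentage adjustment: +20% +40% +10% = +70%. $19,250 × 1.7 = $32,725.
$32,725 is within the $325,000 maximum.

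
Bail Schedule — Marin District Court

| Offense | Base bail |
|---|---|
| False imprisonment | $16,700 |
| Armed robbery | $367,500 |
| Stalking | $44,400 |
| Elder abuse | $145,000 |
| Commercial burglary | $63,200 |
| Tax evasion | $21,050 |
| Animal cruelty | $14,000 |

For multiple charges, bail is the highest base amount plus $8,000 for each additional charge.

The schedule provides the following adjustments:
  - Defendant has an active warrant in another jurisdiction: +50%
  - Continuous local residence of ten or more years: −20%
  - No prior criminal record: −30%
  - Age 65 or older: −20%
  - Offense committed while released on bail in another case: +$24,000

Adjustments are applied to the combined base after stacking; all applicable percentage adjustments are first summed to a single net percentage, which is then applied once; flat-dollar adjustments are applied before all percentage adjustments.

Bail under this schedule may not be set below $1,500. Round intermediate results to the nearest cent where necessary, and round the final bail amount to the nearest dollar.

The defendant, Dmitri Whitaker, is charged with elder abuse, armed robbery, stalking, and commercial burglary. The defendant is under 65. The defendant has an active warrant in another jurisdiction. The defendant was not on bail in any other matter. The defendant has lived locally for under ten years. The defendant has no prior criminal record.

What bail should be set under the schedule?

$469,800

Base amounts from the schedule: elder abuse $145,000; armed robbery $367,500; stalking $44,400; commercial burglary $63,200.
Stacking rule: highest base plus $8,000 per additional charge. Highest is armed robbery at $367,500; 3 additional charges → +$24,000. Combined base = $391,500.
Net percentage adjustment: +50% −30% = +20%. $391,500 × 1.2 = $469,800.
$469,800 is at or above the $1,500 minimum.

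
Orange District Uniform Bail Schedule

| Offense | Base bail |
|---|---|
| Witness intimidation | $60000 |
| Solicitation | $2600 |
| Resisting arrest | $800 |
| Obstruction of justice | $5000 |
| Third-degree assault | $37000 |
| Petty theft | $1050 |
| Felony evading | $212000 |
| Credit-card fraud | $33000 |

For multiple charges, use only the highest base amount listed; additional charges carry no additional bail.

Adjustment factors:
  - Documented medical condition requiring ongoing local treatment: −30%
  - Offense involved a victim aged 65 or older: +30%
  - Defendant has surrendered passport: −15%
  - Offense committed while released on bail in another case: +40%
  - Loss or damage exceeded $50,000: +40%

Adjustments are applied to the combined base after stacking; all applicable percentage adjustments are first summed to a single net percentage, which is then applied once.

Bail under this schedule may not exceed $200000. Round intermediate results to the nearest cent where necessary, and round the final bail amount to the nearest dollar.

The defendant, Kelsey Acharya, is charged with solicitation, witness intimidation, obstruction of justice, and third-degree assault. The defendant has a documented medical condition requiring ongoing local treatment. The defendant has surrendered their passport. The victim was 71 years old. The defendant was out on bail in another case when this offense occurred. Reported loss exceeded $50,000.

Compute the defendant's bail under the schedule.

$99000

Base amounts from the schedule: solicitation $2600; witness intimidation $60000; obstruction of justice $5000; third-degree assault $37000.
Stacking rule: use the highest base only. Highest is witness intimidation at $60000. Combined base = $60000.
Net percentage adjustment: −30% +30% −15% +40% +40% = +65%. $60000 × 1.65 = $99000.
$99000 is within the $200000 maximum.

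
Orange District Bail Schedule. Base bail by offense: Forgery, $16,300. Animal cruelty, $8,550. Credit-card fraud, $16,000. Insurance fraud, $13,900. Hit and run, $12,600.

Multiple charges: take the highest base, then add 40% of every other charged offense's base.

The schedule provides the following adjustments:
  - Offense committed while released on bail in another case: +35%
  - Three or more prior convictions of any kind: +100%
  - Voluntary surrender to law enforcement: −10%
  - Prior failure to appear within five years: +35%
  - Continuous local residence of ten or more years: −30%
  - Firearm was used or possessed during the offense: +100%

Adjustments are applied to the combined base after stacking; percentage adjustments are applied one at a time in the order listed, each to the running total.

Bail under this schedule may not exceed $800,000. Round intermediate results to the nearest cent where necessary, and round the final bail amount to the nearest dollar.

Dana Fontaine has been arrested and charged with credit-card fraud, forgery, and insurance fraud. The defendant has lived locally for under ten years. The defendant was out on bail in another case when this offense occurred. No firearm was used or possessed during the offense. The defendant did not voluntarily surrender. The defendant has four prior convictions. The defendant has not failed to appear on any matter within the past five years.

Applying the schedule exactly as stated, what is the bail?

$76,302

Base amounts from the schedule: credit-card fraud $16,000; forgery $16,300; insurance fraud $13,900.
Stacking rule: highest base plus 40% of each additional charge. Highest is forgery at $16,300. Additional: $16,000 × 40% = $6,400; $13,900 × 40% = $5,560. Combined base = $16,300 + $11,960 = $28,260.
Offense committed while released on bail in another case (+35%): $28,260 × 1.35 = $38,151.
Three or more prior convictions of any kind (+100%): $38,151 × 2 = $76,302.
$76,302 is within the $800,000 maximum.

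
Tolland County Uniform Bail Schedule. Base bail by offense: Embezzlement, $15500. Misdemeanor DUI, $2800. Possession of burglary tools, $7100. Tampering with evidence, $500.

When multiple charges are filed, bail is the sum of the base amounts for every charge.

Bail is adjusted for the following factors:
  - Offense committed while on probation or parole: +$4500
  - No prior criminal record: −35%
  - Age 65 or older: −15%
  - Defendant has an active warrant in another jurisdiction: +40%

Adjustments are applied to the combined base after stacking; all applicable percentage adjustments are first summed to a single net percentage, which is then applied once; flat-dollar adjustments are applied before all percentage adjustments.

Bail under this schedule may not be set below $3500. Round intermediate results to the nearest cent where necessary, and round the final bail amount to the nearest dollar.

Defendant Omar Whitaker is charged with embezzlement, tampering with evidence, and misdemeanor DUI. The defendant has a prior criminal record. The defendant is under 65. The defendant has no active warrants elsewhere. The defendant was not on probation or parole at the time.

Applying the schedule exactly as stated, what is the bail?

Base amounts from the schedule: embezzlement $15500; tampering with evidence $500; misdemeanor DUI $2800.
Stacking rule: sum of all bases. $15500 + $500 + $2800 = $18800.
No adjustment factors apply to this defendant.
$18800 is at or above the $3500 minimum.

$18800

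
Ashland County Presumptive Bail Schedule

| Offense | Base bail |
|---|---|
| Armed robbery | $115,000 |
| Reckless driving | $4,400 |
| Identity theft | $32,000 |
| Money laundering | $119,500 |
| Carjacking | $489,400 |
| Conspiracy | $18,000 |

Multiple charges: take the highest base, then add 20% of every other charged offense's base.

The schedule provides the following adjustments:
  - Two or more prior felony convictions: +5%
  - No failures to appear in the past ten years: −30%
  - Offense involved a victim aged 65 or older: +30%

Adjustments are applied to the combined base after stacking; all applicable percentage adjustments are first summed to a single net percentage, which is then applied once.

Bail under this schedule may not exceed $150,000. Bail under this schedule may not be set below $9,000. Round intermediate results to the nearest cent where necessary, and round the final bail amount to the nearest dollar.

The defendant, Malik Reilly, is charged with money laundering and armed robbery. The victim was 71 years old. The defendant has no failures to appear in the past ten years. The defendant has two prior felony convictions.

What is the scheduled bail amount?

$149,625

Base amounts from the schedule: money laundering $119,500; armed robbery $115,000.
Stacking rule: highest base plus 20% of each additional charge. Highest is money laundering at $119,500. Additional: $115,000 × 20% = $23,000. Combined base = $119,500 + $23,000 = $142,500.
Net percentage adjustment: +5% −30% +30% = +5%. $142,500 × 1.05 = $149,625.
$149,625 is within the $150,000 maximum.
$149,625 is at or above the $9,000 minimum.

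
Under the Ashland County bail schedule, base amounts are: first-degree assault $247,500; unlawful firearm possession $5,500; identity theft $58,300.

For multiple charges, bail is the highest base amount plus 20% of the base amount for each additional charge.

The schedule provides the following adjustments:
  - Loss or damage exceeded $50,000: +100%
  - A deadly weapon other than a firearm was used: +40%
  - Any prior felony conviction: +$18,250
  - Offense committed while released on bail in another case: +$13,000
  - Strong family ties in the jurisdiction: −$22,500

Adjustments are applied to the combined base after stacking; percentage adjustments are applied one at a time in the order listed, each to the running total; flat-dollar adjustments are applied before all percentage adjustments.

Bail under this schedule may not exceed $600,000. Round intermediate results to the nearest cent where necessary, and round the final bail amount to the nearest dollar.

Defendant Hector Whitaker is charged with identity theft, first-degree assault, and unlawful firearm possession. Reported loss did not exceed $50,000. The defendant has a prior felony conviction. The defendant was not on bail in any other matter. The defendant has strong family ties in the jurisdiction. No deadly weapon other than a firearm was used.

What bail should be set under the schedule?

$256,010

Base amounts from the schedule: identity theft $58,300; first-degree assault $247,500; unlawful firearm possession $5,500.
Stacking rule: highest base plus 20% of each additional charge. Highest is first-degree assault at $247,500. Additional: $58,300 × 20% = $11,660; $5,500 × 20% = $1,100. Combined base = $247,500 + $12,760 = $260,260.
Any prior felony conviction (+$18,250 flat): $260,260 + $18,250 = $278,510.
Strong family ties in the jurisdiction (−$22,500 flat): $278,510 − $22,500 = $256,010.
$256,010 is within the $600,000 maximum.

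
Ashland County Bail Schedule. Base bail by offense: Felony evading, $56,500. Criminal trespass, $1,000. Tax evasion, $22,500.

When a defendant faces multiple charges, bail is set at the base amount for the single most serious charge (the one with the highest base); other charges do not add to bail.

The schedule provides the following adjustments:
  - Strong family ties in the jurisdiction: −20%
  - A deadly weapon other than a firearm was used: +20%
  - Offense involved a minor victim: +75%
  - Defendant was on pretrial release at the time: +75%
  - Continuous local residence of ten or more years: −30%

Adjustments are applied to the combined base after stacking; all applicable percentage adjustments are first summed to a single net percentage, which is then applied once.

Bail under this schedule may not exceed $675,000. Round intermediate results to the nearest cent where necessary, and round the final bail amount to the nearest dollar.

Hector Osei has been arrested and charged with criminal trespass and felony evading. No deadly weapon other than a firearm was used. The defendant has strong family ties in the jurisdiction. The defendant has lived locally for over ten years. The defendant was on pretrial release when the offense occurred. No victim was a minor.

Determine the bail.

$70,625

Base amounts from the schedule: criminal trespass $1,000; felony evading $56,500.
Stacking rule: use the highest base only. Highest is felony evading at $56,500. Combined base = $56,500.
Net percentage adjustment: −20% +75% −30% = +25%. $56,500 × 1.25 = $70,625.
$70,625 is within the $675,000 maximum.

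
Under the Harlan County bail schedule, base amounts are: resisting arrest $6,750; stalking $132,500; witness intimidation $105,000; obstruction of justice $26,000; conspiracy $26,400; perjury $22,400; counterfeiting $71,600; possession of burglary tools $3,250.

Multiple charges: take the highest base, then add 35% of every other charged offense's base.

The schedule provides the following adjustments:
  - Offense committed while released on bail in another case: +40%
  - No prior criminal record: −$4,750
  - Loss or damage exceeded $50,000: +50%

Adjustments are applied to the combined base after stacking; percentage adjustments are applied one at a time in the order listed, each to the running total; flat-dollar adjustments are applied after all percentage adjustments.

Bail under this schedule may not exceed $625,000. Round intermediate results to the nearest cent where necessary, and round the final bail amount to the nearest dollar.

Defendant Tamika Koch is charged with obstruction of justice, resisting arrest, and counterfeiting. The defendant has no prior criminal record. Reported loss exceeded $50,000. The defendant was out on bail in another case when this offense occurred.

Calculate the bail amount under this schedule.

$169,681

Base amounts from the schedule: obstruction of justice $26,000; resisting arrest $6,750; counterfeiting $71,600.
Stacking rule: highest base plus 35% of each additional charge. Highest is counterfeiting at $71,600. Additional: $26,000 × 35% = $9,100; $6,750 × 35% = $2,362.50. Combined base = $71,600 + $11,462.50 = $83,062.50.
Offense committed while released on bail in another case (+40%): $83,062.50 × 1.4 = $116,287.50.
Loss or damage exceeded $50,000 (+50%): $116,287.50 × 1.5 = $174,431.25.
No prior criminal record (−$4,750 flat): $174,431.25 − $4,750 = $169,681.25.
$169,681.25 is within the $625,000 maximum.
Rounded to the nearest dollar: $169,681.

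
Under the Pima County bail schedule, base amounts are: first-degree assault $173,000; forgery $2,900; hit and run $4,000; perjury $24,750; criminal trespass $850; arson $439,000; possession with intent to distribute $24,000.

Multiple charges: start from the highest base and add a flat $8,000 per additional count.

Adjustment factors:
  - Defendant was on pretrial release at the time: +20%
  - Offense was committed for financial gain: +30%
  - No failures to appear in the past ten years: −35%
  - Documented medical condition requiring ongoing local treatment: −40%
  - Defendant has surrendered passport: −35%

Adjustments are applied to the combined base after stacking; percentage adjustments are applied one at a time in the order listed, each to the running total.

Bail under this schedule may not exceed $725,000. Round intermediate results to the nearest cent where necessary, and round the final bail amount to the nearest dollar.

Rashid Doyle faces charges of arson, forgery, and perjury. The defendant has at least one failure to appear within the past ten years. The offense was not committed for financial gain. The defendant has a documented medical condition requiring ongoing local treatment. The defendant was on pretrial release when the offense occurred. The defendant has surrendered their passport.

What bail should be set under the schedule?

Base amounts from the schedule: arson $439,000; forgery $2,900; perjury $24,750.
Stacking rule: highest base plus $8,000 per additional charge. Highest is arson at $439,000; 2 additional charges → +$16,000. Combined base = $455,000.
Defendant was on pretrial release at the time (+20%): $455,000 × 1.2 = $546,000.
Documented medical condition requiring ongoing local treatment (−40%): $546,000 × 0.6 = $327,600.
Defendant has surrendered passport (−35%): $327,600 × 0.65 = $212,940.
$212,940 is within the $725,000 maximum.

$212,940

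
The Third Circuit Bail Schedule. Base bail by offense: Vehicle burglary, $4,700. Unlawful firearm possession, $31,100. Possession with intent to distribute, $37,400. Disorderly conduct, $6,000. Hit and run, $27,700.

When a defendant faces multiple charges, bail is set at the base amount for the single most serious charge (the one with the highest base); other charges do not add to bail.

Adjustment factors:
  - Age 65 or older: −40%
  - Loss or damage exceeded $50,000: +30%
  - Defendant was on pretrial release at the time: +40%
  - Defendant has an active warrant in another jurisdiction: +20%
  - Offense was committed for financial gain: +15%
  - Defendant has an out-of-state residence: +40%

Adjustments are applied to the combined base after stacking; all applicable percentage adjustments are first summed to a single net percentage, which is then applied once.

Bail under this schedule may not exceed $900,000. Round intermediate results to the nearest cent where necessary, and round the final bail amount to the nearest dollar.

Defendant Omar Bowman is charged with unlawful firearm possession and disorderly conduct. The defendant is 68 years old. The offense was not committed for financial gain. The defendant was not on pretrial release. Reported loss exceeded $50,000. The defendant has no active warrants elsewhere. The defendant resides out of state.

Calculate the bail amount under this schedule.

$40,430

Base amounts from the schedule: unlawful firearm possession $31,100; disorderly conduct $6,000.
Stacking rule: use the highest base only. Highest is unlawful firearm possession at $31,100. Combined base = $31,100.
Net percentage adjustment: −40% +30% +40% = +30%. $31,100 × 1.3 = $40,430.
$40,430 is within the $900,000 maximum.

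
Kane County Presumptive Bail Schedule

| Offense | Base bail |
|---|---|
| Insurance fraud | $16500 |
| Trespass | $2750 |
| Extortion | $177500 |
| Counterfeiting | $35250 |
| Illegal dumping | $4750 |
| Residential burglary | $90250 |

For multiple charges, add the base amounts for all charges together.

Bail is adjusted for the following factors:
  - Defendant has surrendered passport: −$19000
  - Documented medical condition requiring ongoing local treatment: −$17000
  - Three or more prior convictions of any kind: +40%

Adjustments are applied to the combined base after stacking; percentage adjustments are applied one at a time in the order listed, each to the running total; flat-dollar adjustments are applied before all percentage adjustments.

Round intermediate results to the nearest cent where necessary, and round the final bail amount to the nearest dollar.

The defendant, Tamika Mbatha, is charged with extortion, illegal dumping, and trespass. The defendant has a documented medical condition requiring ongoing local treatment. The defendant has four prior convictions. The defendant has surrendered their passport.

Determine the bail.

$208600

Base amounts from the schedule: extortion $177500; illegal dumping $4750; trespass $2750.
Stacking rule: sum of all bases. $177500 + $4750 + $2750 = $185000.
Defendant has surrendered passport (−$19000 flat): $185000 − $19000 = $166000.
Documented medical condition requiring ongoing local treatment (−$17000 flat): $166000 − $17000 = $149000.
Three or more prior convictions of any kind (+40%): $149000 × 1.4 = $208600.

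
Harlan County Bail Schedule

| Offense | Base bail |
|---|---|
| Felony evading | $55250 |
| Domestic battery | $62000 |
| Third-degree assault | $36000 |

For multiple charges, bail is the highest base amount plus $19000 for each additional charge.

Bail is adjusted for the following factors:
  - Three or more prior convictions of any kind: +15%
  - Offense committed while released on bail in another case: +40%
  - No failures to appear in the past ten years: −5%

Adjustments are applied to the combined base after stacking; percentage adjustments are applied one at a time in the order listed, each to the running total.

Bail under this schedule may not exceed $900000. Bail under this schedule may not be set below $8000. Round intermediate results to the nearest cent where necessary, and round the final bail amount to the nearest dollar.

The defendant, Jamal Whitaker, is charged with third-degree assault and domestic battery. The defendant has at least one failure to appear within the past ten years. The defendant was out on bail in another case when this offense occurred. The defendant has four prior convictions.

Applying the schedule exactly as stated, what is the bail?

$130410

Base amounts from the schedule: third-degree assault $36000; domestic battery $62000.
Stacking rule: highest base plus $19000 per additional charge. Highest is domestic battery at $62000; 1 additional charge → +$19000. Combined base = $81000.
Three or more prior convictions of any kind (+15%): $81000 × 1.15 = $93150.
Offense committed while released on bail in another case (+40%): $93150 × 1.4 = $130410.
$130410 is within the $900000 maximum.
$130410 is at or above the $8000 minimum.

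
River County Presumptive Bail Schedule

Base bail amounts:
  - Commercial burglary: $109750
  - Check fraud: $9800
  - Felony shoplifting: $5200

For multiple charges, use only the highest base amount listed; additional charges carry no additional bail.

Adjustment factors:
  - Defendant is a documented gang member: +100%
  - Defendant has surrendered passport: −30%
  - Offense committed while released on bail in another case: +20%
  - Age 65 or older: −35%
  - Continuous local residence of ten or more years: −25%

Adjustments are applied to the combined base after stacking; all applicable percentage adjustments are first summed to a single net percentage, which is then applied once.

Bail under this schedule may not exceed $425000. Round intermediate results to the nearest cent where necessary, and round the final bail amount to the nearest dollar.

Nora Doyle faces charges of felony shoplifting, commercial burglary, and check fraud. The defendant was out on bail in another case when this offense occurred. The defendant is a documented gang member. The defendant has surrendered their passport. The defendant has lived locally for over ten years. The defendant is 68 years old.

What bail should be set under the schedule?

$142675

Base amounts from the schedule: felony shoplifting $5200; commercial burglary $109750; check fraud $9800.
Stacking rule: use the highest base only. Highest is commercial burglary at $109750. Combined base = $109750.
Net percentage adjustment: +100% −30% +20% −35% −25% = +30%. $109750 × 1.3 = $142675.
$142675 is within the $425000 maximum.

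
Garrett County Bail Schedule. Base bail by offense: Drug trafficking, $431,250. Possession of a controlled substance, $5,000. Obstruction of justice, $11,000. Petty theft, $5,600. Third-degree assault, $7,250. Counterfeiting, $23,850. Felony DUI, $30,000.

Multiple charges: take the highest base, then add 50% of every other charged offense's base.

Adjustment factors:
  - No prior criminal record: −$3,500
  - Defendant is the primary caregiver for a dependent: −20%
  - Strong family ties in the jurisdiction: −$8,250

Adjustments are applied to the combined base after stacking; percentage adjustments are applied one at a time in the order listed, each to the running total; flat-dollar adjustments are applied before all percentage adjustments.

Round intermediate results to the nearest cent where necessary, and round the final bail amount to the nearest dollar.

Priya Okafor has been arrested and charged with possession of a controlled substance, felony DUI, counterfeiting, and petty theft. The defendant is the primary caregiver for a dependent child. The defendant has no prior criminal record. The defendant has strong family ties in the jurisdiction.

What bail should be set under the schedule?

Base amounts from the schedule: possession of a controlled substance $5,000; felony DUI $30,000; counterfeiting $23,850; petty theft $5,600.
Stacking rule: highest base plus 50% of each additional charge. Highest is felony DUI at $30,000. Additional: $5,000 × 50% = $2,500; $23,850 × 50% = $11,925; $5,600 × 50% = $2,800. Combined base = $30,000 + $17,225 = $47,225.
No prior criminal record (−$3,500 flat): $47,225 − $3,500 = $43,725.
Strong family ties in the jurisdiction (−$8,250 flat): $43,725 − $8,250 = $35,475.
Defendant is the primary caregiver for a dependent (−20%): $35,475 × 0.8 = $28,380.

$28,380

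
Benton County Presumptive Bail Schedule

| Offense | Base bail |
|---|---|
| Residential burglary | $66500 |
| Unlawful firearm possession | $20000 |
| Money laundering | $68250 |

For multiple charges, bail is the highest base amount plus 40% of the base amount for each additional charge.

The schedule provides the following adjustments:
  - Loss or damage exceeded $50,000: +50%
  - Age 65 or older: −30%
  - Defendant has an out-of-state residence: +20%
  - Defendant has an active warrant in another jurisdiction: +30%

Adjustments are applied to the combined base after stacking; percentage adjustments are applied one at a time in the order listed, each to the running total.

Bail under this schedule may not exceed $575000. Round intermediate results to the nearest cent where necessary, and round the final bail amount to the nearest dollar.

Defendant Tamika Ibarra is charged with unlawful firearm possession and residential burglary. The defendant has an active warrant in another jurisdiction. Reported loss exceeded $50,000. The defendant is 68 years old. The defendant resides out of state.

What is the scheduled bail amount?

Base amounts from the schedule: unlawful firearm possession $20000; residential burglary $66500.
Stacking rule: highest base plus 40% of each additional charge. Highest is residential burglary at $66500. Additional: $20000 × 40% = $8000. Combined base = $66500 + $8000 = $74500.
Loss or damage exceeded $50,000 (+50%): $74500 × 1.5 = $111750.
Age 65 or older (−30%): $111750 × 0.7 = $78225.
Defendant has an out-of-state residence (+20%): $78225 × 1.2 = $93870.
Defendant has an active warrant in another jurisdiction (+30%): $93870 × 1.3 = $122031.
$122031 is within the $575000 maximum.

$122031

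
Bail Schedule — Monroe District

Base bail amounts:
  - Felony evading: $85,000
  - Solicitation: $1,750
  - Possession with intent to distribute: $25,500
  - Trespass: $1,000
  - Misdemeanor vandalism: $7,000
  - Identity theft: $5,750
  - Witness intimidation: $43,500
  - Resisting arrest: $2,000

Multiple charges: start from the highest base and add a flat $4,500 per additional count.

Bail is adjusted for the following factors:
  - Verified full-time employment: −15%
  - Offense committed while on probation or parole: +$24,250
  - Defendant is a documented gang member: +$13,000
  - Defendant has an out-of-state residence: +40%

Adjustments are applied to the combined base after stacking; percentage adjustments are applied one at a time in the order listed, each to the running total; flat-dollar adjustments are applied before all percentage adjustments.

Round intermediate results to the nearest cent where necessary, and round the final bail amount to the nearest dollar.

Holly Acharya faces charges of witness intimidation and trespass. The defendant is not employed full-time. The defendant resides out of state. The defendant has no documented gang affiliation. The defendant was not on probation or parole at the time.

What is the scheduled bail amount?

$67,200

Base amounts from the schedule: witness intimidation $43,500; trespass $1,000.
Stacking rule: highest base plus $4,500 per additional charge. Highest is witness intimidation at $43,500; 1 additional charge → +$4,500. Combined base = $48,000.
Defendant has an out-of-state residence (+40%): $48,000 × 1.4 = $67,200.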